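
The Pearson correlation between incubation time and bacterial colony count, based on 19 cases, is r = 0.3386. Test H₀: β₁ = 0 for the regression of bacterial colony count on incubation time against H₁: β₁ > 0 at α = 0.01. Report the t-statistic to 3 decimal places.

t = 1.484

t = r·√(n − 2)/√(1 − r²) = 0.3386·√17/√0.88535 = 1.484.
df = n − 2 = 17.
One-sided p ≈ 0.0781, which is ≥ 0.01, so fail to reject H₀.
The data do not give significant evidence of a linear association between incubation time and bacterial colony count.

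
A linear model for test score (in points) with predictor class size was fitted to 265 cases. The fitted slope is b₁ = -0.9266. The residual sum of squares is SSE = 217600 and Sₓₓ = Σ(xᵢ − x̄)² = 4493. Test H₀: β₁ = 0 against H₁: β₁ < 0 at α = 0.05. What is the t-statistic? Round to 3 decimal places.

t = -2.159

MSE = SSE/(n − 2) = 217600/263 = 827.376.
SE(b₁) = √(MSE/Sₓₓ) = √(827.376/4493) = 0.429125.
t = -0.9266 / 0.429125 = -2.159.
df = n − 2 = 263.
One-sided p ≈ 0.0159, which is < 0.05, so reject H₀.
There is evidence that the true slope on class size is negative.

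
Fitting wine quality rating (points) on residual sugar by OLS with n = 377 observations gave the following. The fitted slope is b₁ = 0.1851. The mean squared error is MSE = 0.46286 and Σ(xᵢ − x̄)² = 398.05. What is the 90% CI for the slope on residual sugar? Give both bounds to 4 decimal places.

(0.1289, 0.2413)

SE(b₁) = √(MSE/Sₓₓ) = √(0.46286/398.05) = 0.0341001.
df = n − 2 = 375.
t* = t_{0.05, 375} = 1.648927.
Margin = t* × SE = 1.648927 × 0.0341001 = 0.056229.
CI: 0.1851 ± 0.056229 → (0.1289, 0.2413).
With 90% confidence, each one-unit increase in residual sugar is associated with a change of between 0.1289 and 0.2413 points in wine quality rating.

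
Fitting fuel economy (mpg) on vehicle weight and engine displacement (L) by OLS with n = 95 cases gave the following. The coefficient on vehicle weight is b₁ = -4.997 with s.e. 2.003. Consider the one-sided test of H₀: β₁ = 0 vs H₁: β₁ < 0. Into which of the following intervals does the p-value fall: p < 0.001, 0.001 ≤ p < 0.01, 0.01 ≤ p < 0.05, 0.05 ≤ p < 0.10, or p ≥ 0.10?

0.001 ≤ p < 0.01

t = -4.997 / 2.003 = -2.495.
df = n − k − 1 = 95 − 2 − 1 = 92.
One-sided p = P(T_{92} < t) ≈ 0.0072.
So 0.001 ≤ p < 0.01.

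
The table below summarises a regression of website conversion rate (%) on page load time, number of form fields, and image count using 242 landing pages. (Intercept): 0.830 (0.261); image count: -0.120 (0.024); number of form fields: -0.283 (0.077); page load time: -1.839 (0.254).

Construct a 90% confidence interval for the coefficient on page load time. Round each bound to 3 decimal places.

Read off: b = -1.839, SE = 0.254 for page load time.
df = n − k − 1 = 242 − 3 − 1 = 238.
t* = t_{0.05, 238} = 1.651281.
Margin = t* × SE = 1.651281 × 0.254 = 0.41943.
CI: -1.839 ± 0.41943 → (-2.258, -1.420).

(-2.258, -1.420)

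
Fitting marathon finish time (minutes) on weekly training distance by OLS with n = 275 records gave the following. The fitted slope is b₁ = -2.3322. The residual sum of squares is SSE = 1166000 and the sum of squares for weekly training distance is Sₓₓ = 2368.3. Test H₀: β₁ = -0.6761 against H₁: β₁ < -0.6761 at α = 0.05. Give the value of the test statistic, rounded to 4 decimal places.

MSE = SSE/(n − 2) = 1166000/273 = 4271.06.
SE(b₁) = √(MSE/Sₓₓ) = √(4271.06/2368.3) = 1.34292.
t = (-2.3322 − (-0.6761)) / 1.34292 = -1.2332.
df = n − 2 = 273.
One-sided p ≈ 0.1093, which is ≥ 0.05, so fail to reject H₀.
The data do not give significant evidence that the true slope on weekly training distance is below -0.6761 minutes per unit.

t = -1.2332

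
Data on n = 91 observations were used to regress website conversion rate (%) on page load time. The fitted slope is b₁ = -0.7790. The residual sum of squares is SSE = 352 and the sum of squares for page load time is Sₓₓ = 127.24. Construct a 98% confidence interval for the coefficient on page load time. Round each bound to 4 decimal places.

MSE = SSE/(n − 2) = 352/89 = 3.95506.
SE(b₁) = √(MSE/Sₓₓ) = √(3.95506/127.24) = 0.176305.
df = n − 2 = 89.
t* = t_{0.01, 89} = 2.368979.
Margin = t* × SE = 2.368979 × 0.176305 = 0.417663.
CI: -0.7790 ± 0.417663 → (-1.1967, -0.3613).
With 98% confidence, each one-unit increase in page load time is associated with a change of between -1.1967 and -0.3613 % in website conversion rate.

(-1.1967, -0.3613)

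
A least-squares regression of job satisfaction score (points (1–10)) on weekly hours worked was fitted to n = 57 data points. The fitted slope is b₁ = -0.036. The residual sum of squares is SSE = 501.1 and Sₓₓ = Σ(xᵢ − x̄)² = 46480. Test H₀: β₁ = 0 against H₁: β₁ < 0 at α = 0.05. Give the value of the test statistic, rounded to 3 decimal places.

MSE = SSE/(n − 2) = 501.1/55 = 9.11091.
SE(b₁) = √(MSE/Sₓₓ) = √(9.11091/46480) = 0.0140006.
t = -0.036 / 0.0140006 = -2.571.
df = n − 2 = 55.
One-sided p ≈ 0.0064, which is < 0.05, so reject H₀.
There is evidence that the true slope on weekly hours worked is negative.

t = -2.571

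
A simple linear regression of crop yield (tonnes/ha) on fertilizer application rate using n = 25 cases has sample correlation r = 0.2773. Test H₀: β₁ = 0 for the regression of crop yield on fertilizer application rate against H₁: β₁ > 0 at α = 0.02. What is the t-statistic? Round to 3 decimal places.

t = 1.384

t = r·√(n − 2)/√(1 − r²) = 0.2773·√23/√0.923105 = 1.384.
df = n − 2 = 23.
One-sided p ≈ 0.0898, which is ≥ 0.02, so fail to reject H₀.
The data do not give significant evidence of a linear association between fertilizer application rate and crop yield.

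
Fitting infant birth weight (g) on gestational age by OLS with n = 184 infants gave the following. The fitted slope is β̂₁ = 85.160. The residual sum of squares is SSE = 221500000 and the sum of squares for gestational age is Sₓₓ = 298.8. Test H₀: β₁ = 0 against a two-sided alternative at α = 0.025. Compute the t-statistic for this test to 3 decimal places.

t = 1.334

MSE = SSE/(n − 2) = 221500000/182 = 1.21703e+06.
SE(β̂₁) = √(MSE/Sₓₓ) = √(1.21703e+06/298.8) = 63.8206.
t = 85.160 / 63.8206 = 1.334.
df = n − 2 = 182.
Two-sided p ≈ 0.1838, which is ≥ 0.025, so fail to reject H₀.
The data do not give significant evidence of an association between gestational age and infant birth weight.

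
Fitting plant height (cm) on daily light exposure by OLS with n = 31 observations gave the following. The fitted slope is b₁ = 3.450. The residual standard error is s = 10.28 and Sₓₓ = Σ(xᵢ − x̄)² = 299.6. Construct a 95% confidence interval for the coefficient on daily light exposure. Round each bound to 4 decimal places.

(2.2353, 4.6647)

SE(b₁) = s/√Sₓₓ = 10.28/√299.6 = 0.593912.
df = n − 2 = 29.
t* = t_{0.025, 29} = 2.04523.
Margin = t* × SE = 2.04523 × 0.593912 = 1.214687.
CI: 3.450 ± 1.214687 → (2.2353, 4.6647).
With 95% confidence, each one-unit increase in daily light exposure is associated with a change of between 2.2353 and 4.6647 cm in plant height.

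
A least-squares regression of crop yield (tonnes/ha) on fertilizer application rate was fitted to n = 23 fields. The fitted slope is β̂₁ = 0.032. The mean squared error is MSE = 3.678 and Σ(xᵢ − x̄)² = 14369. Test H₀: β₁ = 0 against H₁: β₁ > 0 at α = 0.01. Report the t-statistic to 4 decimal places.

t = 2.0001

SE(β̂₁) = √(MSE/Sₓₓ) = √(3.678/14369) = 0.015999.
t = 0.032 / 0.015999 = 2.0001.
df = n − 2 = 21.
One-sided p ≈ 0.0293, which is ≥ 0.01, so fail to reject H₀.
The data do not give significant evidence that the true slope on fertilizer application rate is positive.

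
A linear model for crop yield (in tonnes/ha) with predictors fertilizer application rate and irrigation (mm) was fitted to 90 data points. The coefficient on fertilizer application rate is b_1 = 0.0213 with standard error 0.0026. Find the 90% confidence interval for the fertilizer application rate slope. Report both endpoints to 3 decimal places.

(0.017, 0.026)

df = n − k − 1 = 90 − 2 − 1 = 87.
t* = t_{0.05, 87} = 1.662557.
Margin = t* × SE = 1.662557 × 0.0026 = 0.00432.
CI: 0.0213 ± 0.00432 → (0.017, 0.026).
With 90% confidence, each one-unit increase in fertilizer application rate is associated with a change of between 0.017 and 0.026 tonnes/ha in crop yield, holding the other predictors fixed.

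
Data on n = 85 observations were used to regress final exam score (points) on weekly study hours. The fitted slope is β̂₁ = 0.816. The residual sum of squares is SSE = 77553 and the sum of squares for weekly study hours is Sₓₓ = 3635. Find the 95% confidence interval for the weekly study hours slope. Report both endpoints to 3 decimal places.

(-0.192, 1.824)

MSE = SSE/(n − 2) = 77553/83 = 934.373.
SE(β̂₁) = √(MSE/Sₓₓ) = √(934.373/3635) = 0.507.
df = n − 2 = 83.
t* = t_{0.025, 83} = 1.98896.
Margin = t* × SE = 1.98896 × 0.507 = 1.00840.
CI: 0.816 ± 1.00840 → (-0.192, 1.824).
With 95% confidence, each one-unit increase in weekly study hours is associated with a change of between -0.192 and 1.824 points in final exam score.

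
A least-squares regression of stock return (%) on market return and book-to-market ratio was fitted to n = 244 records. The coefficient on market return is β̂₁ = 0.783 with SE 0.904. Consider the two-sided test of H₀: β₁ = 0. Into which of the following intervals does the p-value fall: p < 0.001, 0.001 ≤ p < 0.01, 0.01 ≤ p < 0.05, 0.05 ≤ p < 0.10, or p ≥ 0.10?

p ≥ 0.10

t = 0.783 / 0.904 = 0.866.
df = n − k − 1 = 244 − 2 − 1 = 241.
Two-sided p = 2·P(T_{241} > |t|) ≈ 0.3873.
So p ≥ 0.10.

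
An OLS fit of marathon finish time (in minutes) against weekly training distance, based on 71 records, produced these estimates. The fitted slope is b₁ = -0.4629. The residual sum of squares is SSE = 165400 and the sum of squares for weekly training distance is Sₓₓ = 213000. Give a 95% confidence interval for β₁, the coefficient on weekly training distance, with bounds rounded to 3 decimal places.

(-0.675, -0.251)

MSE = SSE/(n − 2) = 165400/69 = 2397.1.
SE(b₁) = √(MSE/Sₓₓ) = √(2397.1/213000) = 0.106085.
df = n − 2 = 69.
t* = t_{0.025, 69} = 1.994945.
Margin = t* × SE = 1.994945 × 0.106085 = 0.21163.
CI: -0.4629 ± 0.21163 → (-0.675, -0.251).
With 95% confidence, each one-unit increase in weekly training distance is associated with a change of between -0.675 and -0.251 minutes in marathon finish time.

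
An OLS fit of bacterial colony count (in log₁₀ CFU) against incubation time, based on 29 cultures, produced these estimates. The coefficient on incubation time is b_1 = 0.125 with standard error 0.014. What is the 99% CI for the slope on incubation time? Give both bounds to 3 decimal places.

df = n − 2 = 29 − 2 = 27.
t* = t_{0.005, 27} = 2.770683.
Margin = t* × SE = 2.770683 × 0.014 = 0.03879.
CI: 0.125 ± 0.03879 → (0.086, 0.164).
With 99% confidence, each one-unit increase in incubation time is associated with a change of between 0.086 and 0.164 log₁₀ CFU in bacterial colony count.

(0.086, 0.164)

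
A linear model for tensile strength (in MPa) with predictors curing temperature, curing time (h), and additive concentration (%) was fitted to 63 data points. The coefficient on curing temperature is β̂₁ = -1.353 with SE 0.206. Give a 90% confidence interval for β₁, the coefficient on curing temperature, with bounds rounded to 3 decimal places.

df = n − k − 1 = 63 − 3 − 1 = 59.
t* = t_{0.05, 59} = 1.671093.
Margin = t* × SE = 1.671093 × 0.206 = 0.34425.
CI: -1.353 ± 0.34425 → (-1.697, -1.009).
With 90% confidence, each one-unit increase in curing temperature is associated with a change of between -1.697 and -1.009 MPa in tensile strength, holding the other predictors fixed.

(-1.697, -1.009)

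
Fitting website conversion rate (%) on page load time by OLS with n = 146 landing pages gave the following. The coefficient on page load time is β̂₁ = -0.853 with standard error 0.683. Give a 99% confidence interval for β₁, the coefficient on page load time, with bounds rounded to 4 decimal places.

df = n − 2 = 146 − 2 = 144.
t* = t_{0.005, 144} = 2.610402.
Margin = t* × SE = 2.610402 × 0.683 = 1.782905.
CI: -0.853 ± 1.782905 → (-2.6359, 0.9299).
With 99% confidence, each one-unit increase in page load time is associated with a change of between -2.6359 and 0.9299 % in website conversion rate.

(-2.6359, 0.9299)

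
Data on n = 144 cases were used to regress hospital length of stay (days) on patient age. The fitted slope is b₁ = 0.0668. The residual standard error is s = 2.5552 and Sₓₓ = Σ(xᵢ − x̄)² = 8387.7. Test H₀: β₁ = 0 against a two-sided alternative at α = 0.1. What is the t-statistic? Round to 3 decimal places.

t = 2.394

SE(b₁) = s/√Sₓₓ = 2.5552/√8387.7 = 0.0279.
t = 0.0668 / 0.0279 = 2.394.
df = n − 2 = 142.
Two-sided p ≈ 0.0180, which is < 0.1, so reject H₀.
There is evidence that patient age is associated with hospital length of stay.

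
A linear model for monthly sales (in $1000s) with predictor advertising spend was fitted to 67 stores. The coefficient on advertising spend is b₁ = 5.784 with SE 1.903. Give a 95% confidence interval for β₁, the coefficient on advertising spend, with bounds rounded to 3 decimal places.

(1.983, 9.585)

df = n − 2 = 67 − 2 = 65.
t* = t_{0.025, 65} = 1.997138.
Margin = t* × SE = 1.997138 × 1.903 = 3.80055.
CI: 5.784 ± 3.80055 → (1.983, 9.585).
With 95% confidence, each one-unit increase in advertising spend is associated with a change of between 1.983 and 9.585 $1000s in monthly sales.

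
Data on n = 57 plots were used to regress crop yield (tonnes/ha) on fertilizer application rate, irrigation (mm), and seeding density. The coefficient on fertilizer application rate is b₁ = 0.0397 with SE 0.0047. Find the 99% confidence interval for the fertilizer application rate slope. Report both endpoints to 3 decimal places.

(0.027, 0.052)

df = n − k − 1 = 57 − 3 − 1 = 53.
t* = t_{0.005, 53} = 2.671823.
Margin = t* × SE = 2.671823 × 0.0047 = 0.01256.
CI: 0.0397 ± 0.01256 → (0.027, 0.052).
With 99% confidence, each one-unit increase in fertilizer application rate is associated with a change of between 0.027 and 0.052 tonnes/ha in crop yield, holding the other predictors fixed.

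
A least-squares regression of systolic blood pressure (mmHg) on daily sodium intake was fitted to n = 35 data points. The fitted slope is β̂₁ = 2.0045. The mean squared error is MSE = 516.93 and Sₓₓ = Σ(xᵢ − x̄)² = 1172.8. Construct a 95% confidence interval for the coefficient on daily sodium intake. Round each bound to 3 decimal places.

SE(β̂₁) = √(MSE/Sₓₓ) = √(516.93/1172.8) = 0.663902.
df = n − 2 = 33.
t* = t_{0.025, 33} = 2.034515.
Margin = t* × SE = 2.034515 × 0.663902 = 1.35072.
CI: 2.0045 ± 1.35072 → (0.654, 3.355).
With 95% confidence, each one-unit increase in daily sodium intake is associated with a change of between 0.654 and 3.355 mmHg in systolic blood pressure.

(0.654, 3.355)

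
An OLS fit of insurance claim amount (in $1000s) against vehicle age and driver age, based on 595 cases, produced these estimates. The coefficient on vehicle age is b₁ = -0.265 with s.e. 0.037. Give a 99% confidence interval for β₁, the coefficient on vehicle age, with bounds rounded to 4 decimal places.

df = n − k − 1 = 595 − 2 − 1 = 592.
t* = t_{0.005, 592} = 2.58416.
Margin = t* × SE = 2.58416 × 0.037 = 0.095614.
CI: -0.265 ± 0.095614 → (-0.3606, -0.1694).
With 99% confidence, each one-unit increase in vehicle age is associated with a change of between -0.3606 and -0.1694 $1000s in insurance claim amount, holding the other predictors fixed.

(-0.3606, -0.1694)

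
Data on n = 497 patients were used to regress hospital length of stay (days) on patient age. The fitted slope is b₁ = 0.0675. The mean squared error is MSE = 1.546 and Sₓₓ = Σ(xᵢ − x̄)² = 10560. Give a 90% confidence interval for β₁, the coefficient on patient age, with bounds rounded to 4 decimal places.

SE(b₁) = √(MSE/Sₓₓ) = √(1.546/10560) = 0.0120996.
df = n − 2 = 495.
t* = t_{0.05, 495} = 1.647938.
Margin = t* × SE = 1.647938 × 0.0120996 = 0.019939.
CI: 0.0675 ± 0.019939 → (0.0476, 0.0874).
With 90% confidence, each one-unit increase in patient age is associated with a change of between 0.0476 and 0.0874 days in hospital length of stay.

(0.0476, 0.0874)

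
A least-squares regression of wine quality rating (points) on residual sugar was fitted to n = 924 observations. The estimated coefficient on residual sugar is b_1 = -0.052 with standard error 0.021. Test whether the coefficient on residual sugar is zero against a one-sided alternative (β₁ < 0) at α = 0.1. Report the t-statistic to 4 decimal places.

t = -2.4762

H₀: β₁ = 0 vs H₁: β₁ < 0.
t = (b_1 − β₁⁰)/SE = -0.052 / 0.021 = -2.4762.
df = n − 2 = 924 − 2 = 922.
One-sided p ≈ 0.0067, which is < 0.1, so reject H₀.
There is evidence that the true slope on residual sugar is negative.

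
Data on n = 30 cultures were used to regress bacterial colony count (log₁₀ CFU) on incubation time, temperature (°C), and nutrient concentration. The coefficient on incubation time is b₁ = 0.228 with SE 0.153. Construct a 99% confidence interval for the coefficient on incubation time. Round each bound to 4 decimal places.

(-0.1971, 0.6531)

df = n − k − 1 = 30 − 3 − 1 = 26.
t* = t_{0.005, 26} = 2.778715.
Margin = t* × SE = 2.778715 × 0.153 = 0.425143.
CI: 0.228 ± 0.425143 → (-0.1971, 0.6531).
With 99% confidence, each one-unit increase in incubation time is associated with a change of between -0.1971 and 0.6531 log₁₀ CFU in bacterial colony count, holding the other predictors fixed.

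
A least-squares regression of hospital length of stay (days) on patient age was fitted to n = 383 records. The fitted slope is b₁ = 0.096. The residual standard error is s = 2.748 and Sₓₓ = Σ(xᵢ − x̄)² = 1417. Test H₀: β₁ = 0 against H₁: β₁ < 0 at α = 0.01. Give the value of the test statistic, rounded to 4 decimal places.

SE(b₁) = s/√Sₓₓ = 2.748/√1417 = 0.0730015.
t = 0.096 / 0.0730015 = 1.3150.
df = n − 2 = 381.
One-sided p ≈ 0.9054, which is ≥ 0.01, so fail to reject H₀.
The data do not give significant evidence that the true slope on patient age is negative.

t = 1.3150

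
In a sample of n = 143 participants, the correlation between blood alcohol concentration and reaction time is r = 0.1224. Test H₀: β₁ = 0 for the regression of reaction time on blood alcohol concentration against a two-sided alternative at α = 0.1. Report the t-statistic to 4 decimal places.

t = 1.4644

t = r·√(n − 2)/√(1 − r²) = 0.1224·√141/√0.985018 = 1.4644.
df = n − 2 = 141.
Two-sided p ≈ 0.1453, which is ≥ 0.1, so fail to reject H₀.
The data do not give significant evidence of a linear association between blood alcohol concentration and reaction time.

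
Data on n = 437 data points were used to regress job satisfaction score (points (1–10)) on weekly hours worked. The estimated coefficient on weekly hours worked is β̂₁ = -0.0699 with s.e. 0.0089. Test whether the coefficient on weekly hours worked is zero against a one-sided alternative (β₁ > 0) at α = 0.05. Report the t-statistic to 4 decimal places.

t = -7.8539

H₀: β₁ = 0 vs H₁: β₁ > 0.
t = (β̂₁ − β₁⁰)/SE = -0.0699 / 0.0089 = -7.8539.
df = n − 2 = 437 − 2 = 435.
One-sided p ≈ 1.0000, which is ≥ 0.05, so fail to reject H₀.
The data do not give significant evidence that the true slope on weekly hours worked is positive.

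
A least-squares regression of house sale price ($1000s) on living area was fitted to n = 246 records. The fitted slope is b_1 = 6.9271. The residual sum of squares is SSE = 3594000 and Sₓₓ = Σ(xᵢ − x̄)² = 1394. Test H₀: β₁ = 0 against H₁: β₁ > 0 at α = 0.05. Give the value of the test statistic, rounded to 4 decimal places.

MSE = SSE/(n − 2) = 3594000/244 = 14729.5.
SE(b_1) = √(MSE/Sₓₓ) = √(14729.5/1394) = 3.25059.
t = 6.9271 / 3.25059 = 2.1310.
df = n − 2 = 244.
One-sided p ≈ 0.0170, which is < 0.05, so reject H₀.
There is evidence that the true slope on living area is positive.

t = 2.1310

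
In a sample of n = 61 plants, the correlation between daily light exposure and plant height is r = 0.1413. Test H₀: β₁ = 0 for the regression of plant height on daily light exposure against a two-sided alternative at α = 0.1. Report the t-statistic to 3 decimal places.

t = 1.096

t = r·√(n − 2)/√(1 − r²) = 0.1413·√59/√0.980034 = 1.096.
df = n − 2 = 59.
Two-sided p ≈ 0.2774, which is ≥ 0.1, so fail to reject H₀.
The data do not give significant evidence of a linear association between daily light exposure and plant height.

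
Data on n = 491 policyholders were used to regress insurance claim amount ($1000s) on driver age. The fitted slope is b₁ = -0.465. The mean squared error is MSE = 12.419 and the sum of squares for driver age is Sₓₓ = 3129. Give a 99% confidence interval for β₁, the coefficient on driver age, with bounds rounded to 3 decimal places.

SE(b₁) = √(MSE/Sₓₓ) = √(12.419/3129) = 0.063.
df = n − 2 = 489.
t* = t_{0.005, 489} = 2.585921.
Margin = t* × SE = 2.585921 × 0.063 = 0.16291.
CI: -0.465 ± 0.16291 → (-0.628, -0.302).
With 99% confidence, each one-unit increase in driver age is associated with a change of between -0.628 and -0.302 $1000s in insurance claim amount.

(-0.628, -0.302)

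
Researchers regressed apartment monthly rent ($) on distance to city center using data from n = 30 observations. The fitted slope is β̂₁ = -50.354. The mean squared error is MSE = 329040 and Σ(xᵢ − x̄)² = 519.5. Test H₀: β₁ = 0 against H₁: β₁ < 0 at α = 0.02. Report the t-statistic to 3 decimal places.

SE(β̂₁) = √(MSE/Sₓₓ) = √(329040/519.5) = 25.167.
t = -50.354 / 25.167 = -2.001.
df = n − 2 = 28.
One-sided p ≈ 0.0276, which is ≥ 0.02, so fail to reject H₀.
The data do not give significant evidence that the true slope on distance to city center is negative.

t = -2.001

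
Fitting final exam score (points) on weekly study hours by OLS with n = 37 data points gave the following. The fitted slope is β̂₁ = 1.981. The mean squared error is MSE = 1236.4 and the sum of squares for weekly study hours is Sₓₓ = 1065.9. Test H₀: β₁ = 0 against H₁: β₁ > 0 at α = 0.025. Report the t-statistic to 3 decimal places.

SE(β̂₁) = √(MSE/Sₓₓ) = √(1236.4/1065.9) = 1.07701.
t = 1.981 / 1.07701 = 1.839.
df = n − 2 = 35.
One-sided p ≈ 0.0372, which is ≥ 0.025, so fail to reject H₀.
The data do not give significant evidence that the true slope on weekly study hours is positive.

t = 1.839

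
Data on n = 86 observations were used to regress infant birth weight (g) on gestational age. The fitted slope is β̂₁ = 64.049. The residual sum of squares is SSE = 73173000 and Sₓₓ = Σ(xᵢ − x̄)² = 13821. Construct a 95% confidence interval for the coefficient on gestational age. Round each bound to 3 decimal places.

(48.261, 79.837)

MSE = SSE/(n − 2) = 73173000/84 = 871107.
SE(β̂₁) = √(MSE/Sₓₓ) = √(871107/13821) = 7.939.
df = n − 2 = 84.
t* = t_{0.025, 84} = 1.98861.
Margin = t* × SE = 1.98861 × 7.939 = 15.78758.
CI: 64.049 ± 15.78758 → (48.261, 79.837).
With 95% confidence, each one-unit increase in gestational age is associated with a change of between 48.261 and 79.837 g in infant birth weight.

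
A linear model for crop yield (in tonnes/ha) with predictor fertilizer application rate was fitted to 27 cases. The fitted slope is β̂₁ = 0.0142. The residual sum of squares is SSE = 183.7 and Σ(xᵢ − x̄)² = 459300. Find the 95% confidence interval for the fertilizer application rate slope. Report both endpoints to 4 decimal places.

MSE = SSE/(n − 2) = 183.7/25 = 7.348.
SE(β̂₁) = √(MSE/Sₓₓ) = √(7.348/459300) = 0.00399978.
df = n − 2 = 25.
t* = t_{0.025, 25} = 2.059539.
Margin = t* × SE = 2.059539 × 0.00399978 = 0.008238.
CI: 0.0142 ± 0.008238 → (0.0060, 0.0224).
With 95% confidence, each one-unit increase in fertilizer application rate is associated with a change of between 0.0060 and 0.0224 tonnes/ha in crop yield.

(0.0060, 0.0224)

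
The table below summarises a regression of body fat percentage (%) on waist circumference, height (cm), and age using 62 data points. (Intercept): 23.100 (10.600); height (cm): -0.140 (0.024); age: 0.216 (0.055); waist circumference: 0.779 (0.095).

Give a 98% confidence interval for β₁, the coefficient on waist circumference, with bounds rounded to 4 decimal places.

Read off: b = 0.779, SE = 0.095 for waist circumference.
df = n − k − 1 = 62 − 3 − 1 = 58.
t* = t_{0.01, 58} = 2.392377.
Margin = t* × SE = 2.392377 × 0.095 = 0.227276.
CI: 0.779 ± 0.227276 → (0.5517, 1.0063).

(0.5517, 1.0063)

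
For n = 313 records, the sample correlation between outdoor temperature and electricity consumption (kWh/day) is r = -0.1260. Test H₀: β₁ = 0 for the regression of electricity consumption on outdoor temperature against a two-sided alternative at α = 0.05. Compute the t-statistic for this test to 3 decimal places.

t = -2.240

t = r·√(n − 2)/√(1 − r²) = -0.1260·√311/√0.984124 = -2.240.
df = n − 2 = 311.
Two-sided p ≈ 0.0258, which is < 0.05, so reject H₀.
There is evidence of a linear association between outdoor temperature and electricity consumption.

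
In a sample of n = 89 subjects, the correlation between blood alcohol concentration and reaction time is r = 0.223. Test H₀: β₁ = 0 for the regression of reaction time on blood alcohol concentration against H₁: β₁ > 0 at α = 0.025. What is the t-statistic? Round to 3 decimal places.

t = r·√(n − 2)/√(1 − r²) = 0.223·√87/√0.950271 = 2.134.
df = n − 2 = 87.
One-sided p ≈ 0.0178, which is < 0.025, so reject H₀.
There is evidence of a linear association between blood alcohol concentration and reaction time.

t = 2.134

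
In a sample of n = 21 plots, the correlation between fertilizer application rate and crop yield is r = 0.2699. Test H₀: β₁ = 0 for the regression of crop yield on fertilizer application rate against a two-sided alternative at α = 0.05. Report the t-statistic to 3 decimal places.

t = 1.222

t = r·√(n − 2)/√(1 − r²) = 0.2699·√19/√0.927154 = 1.222.
df = n − 2 = 19.
Two-sided p ≈ 0.2367, which is ≥ 0.05, so fail to reject H₀.
The data do not give significant evidence of a linear association between fertilizer application rate and crop yield.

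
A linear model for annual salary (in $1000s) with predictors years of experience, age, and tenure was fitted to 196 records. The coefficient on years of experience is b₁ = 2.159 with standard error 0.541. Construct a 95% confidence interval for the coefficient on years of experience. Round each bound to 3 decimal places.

df = n − k − 1 = 196 − 3 − 1 = 192.
t* = t_{0.025, 192} = 1.972396.
Margin = t* × SE = 1.972396 × 0.541 = 1.06707.
CI: 2.159 ± 1.06707 → (1.092, 3.226).
With 95% confidence, each one-unit increase in years of experience is associated with a change of between 1.092 and 3.226 $1000s in annual salary, holding the other predictors fixed.

(1.092, 3.226)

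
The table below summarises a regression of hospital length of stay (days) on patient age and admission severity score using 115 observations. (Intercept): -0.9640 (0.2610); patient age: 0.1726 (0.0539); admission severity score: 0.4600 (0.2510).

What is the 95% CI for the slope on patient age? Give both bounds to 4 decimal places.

Read off: b = 0.1726, SE = 0.0539 for patient age.
df = n − k − 1 = 115 − 2 − 1 = 112.
t* = t_{0.025, 112} = 1.981372.
Margin = t* × SE = 1.981372 × 0.0539 = 0.106796.
CI: 0.1726 ± 0.106796 → (0.0658, 0.2794).

(0.0658, 0.2794)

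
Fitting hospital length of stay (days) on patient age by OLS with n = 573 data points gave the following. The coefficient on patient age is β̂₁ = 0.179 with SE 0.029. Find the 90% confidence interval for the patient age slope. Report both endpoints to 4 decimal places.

df = n − 2 = 573 − 2 = 571.
t* = t_{0.05, 571} = 1.647527.
Margin = t* × SE = 1.647527 × 0.029 = 0.047778.
CI: 0.179 ± 0.047778 → (0.1312, 0.2268).
With 90% confidence, each one-unit increase in patient age is associated with a change of between 0.1312 and 0.2268 days in hospital length of stay.

(0.1312, 0.2268)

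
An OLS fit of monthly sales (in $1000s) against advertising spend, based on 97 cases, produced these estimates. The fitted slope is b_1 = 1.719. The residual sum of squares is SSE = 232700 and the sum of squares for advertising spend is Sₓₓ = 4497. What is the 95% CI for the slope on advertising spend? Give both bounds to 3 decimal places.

(0.254, 3.184)

MSE = SSE/(n − 2) = 232700/95 = 2449.47.
SE(b_1) = √(MSE/Sₓₓ) = √(2449.47/4497) = 0.738032.
df = n − 2 = 95.
t* = t_{0.025, 95} = 1.985251.
Margin = t* × SE = 1.985251 × 0.738032 = 1.46518.
CI: 1.719 ± 1.46518 → (0.254, 3.184).
With 95% confidence, each one-unit increase in advertising spend is associated with a change of between 0.254 and 3.184 $1000s in monthly sales.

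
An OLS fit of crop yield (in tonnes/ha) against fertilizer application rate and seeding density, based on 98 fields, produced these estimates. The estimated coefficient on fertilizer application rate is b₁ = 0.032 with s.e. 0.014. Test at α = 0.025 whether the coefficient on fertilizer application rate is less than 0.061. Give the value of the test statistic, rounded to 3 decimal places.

H₀: β₁ = 0.061 vs H₁: β₁ < 0.061.
t = (b₁ − β₁⁰)/SE = (0.032 − 0.061) / 0.014 = -2.071.
df = n − k − 1 = 98 − 2 − 1 = 95.
One-sided p ≈ 0.0205, which is < 0.025, so reject H₀.
There is evidence that the true slope on fertilizer application rate is below 0.061 tonnes/ha per unit, holding the other predictors fixed.

t = -2.071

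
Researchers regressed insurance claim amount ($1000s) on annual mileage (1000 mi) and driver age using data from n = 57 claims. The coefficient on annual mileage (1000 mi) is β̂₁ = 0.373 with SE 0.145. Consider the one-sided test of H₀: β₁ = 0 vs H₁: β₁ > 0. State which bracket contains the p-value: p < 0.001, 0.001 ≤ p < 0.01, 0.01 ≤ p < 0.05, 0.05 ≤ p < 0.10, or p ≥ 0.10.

t = 0.373 / 0.145 = 2.572.
df = n − k − 1 = 57 − 2 − 1 = 54.
One-sided p = P(T_{54} > t) ≈ 0.0064.
So 0.001 ≤ p < 0.01.

0.001 ≤ p < 0.01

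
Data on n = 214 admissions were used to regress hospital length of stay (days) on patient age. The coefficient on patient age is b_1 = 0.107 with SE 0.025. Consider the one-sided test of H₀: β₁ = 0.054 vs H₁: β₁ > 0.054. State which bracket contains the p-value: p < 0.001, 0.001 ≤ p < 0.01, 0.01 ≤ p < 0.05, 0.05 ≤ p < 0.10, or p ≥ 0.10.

0.01 ≤ p < 0.05

t = (0.107 − 0.054) / 0.025 = 2.120.
df = n − 2 = 214 − 2 = 212.
One-sided p = P(T_{212} > t) ≈ 0.0176.
So 0.01 ≤ p < 0.05.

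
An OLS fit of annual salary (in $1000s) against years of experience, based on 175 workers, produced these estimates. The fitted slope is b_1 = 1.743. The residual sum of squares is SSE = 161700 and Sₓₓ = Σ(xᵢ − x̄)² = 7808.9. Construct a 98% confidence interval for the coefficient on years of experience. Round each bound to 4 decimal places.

MSE = SSE/(n − 2) = 161700/173 = 934.682.
SE(b_1) = √(MSE/Sₓₓ) = √(934.682/7808.9) = 0.345969.
df = n − 2 = 173.
t* = t_{0.01, 173} = 2.348096.
Margin = t* × SE = 2.348096 × 0.345969 = 0.812368.
CI: 1.743 ± 0.812368 → (0.9306, 2.5554).
With 98% confidence, each one-unit increase in years of experience is associated with a change of between 0.9306 and 2.5554 $1000s in annual salary.

(0.9306, 2.5554)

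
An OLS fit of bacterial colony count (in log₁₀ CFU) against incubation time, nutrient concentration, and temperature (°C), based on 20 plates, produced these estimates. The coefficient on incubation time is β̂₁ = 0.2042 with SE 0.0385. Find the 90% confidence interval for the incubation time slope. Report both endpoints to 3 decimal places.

df = n − k − 1 = 20 − 3 − 1 = 16.
t* = t_{0.05, 16} = 1.745884.
Margin = t* × SE = 1.745884 × 0.0385 = 0.06722.
CI: 0.2042 ± 0.06722 → (0.137, 0.271).
With 90% confidence, each one-unit increase in incubation time is associated with a change of between 0.137 and 0.271 log₁₀ CFU in bacterial colony count, holding the other predictors fixed.

(0.137, 0.271)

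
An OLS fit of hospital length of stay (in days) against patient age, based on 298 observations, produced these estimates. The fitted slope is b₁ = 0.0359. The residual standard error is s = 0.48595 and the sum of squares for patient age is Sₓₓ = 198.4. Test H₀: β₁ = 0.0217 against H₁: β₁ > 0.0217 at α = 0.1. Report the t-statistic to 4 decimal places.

SE(b₁) = s/√Sₓₓ = 0.48595/√198.4 = 0.0345001.
t = (0.0359 − 0.0217) / 0.0345001 = 0.4116.
df = n − 2 = 296.
One-sided p ≈ 0.3405, which is ≥ 0.1, so fail to reject H₀.
The data do not give significant evidence that the true slope on patient age exceeds 0.0217 days per unit.

t = 0.4116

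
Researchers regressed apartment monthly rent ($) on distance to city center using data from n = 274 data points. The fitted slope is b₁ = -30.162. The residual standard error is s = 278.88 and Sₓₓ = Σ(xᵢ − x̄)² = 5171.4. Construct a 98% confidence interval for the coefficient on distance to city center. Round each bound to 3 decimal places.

(-39.237, -21.087)

SE(b₁) = s/√Sₓₓ = 278.88/√5171.4 = 3.87805.
df = n − 2 = 272.
t* = t_{0.01, 272} = 2.340135.
Margin = t* × SE = 2.340135 × 3.87805 = 9.07516.
CI: -30.162 ± 9.07516 → (-39.237, -21.087).
With 98% confidence, each one-unit increase in distance to city center is associated with a change of between -39.237 and -21.087 $ in apartment monthly rent.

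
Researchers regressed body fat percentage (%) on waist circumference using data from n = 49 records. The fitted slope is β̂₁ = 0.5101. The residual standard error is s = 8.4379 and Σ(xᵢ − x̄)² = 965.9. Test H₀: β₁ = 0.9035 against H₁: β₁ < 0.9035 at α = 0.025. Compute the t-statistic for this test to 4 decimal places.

t = -1.4490

SE(β̂₁) = s/√Sₓₓ = 8.4379/√965.9 = 0.271499.
t = (0.5101 − 0.9035) / 0.271499 = -1.4490.
df = n − 2 = 47.
One-sided p ≈ 0.0770, which is ≥ 0.025, so fail to reject H₀.
The data do not give significant evidence that the true slope on waist circumference is below 0.9035 % per unit.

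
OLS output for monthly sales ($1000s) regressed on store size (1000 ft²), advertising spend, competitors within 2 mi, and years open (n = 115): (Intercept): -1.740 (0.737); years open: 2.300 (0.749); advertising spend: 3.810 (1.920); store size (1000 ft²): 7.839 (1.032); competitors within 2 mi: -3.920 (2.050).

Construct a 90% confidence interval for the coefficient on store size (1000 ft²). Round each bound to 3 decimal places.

Read off: b = 7.839, SE = 1.032 for store size (1000 ft²).
df = n − k − 1 = 115 − 4 − 1 = 110.
t* = t_{0.05, 110} = 1.658824.
Margin = t* × SE = 1.658824 × 1.032 = 1.71191.
CI: 7.839 ± 1.71191 → (6.127, 9.551).

(6.127, 9.551)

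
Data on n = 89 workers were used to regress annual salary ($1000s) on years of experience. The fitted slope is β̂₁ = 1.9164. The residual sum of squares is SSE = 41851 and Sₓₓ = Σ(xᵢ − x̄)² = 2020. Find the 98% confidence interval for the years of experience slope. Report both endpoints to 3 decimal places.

(0.760, 3.073)

MSE = SSE/(n − 2) = 41851/87 = 481.046.
SE(β̂₁) = √(MSE/Sₓₓ) = √(481.046/2020) = 0.487998.
df = n − 2 = 87.
t* = t_{0.01, 87} = 2.369977.
Margin = t* × SE = 2.369977 × 0.487998 = 1.15654.
CI: 1.9164 ± 1.15654 → (0.760, 3.073).
With 98% confidence, each one-unit increase in years of experience is associated with a change of between 0.760 and 3.073 $1000s in annual salary.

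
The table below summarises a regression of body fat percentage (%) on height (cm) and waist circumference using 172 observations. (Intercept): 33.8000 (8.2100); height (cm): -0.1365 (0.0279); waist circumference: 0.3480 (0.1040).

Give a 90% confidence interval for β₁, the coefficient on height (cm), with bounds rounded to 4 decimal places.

(-0.1826, -0.0904)

Read off: b = -0.1365, SE = 0.0279 for height (cm).
df = n − k − 1 = 172 − 2 − 1 = 169.
t* = t_{0.05, 169} = 1.65392.
Margin = t* × SE = 1.65392 × 0.0279 = 0.046144.
CI: -0.1365 ± 0.046144 → (-0.1826, -0.0904).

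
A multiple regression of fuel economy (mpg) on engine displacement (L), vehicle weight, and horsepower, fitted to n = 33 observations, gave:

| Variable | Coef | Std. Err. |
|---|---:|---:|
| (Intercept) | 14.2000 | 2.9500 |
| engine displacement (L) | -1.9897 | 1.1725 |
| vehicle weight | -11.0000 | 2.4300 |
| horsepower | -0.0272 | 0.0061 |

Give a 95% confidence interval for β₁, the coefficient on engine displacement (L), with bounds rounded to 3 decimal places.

Read off: b = -1.9897, SE = 1.1725 for engine displacement (L).
df = n − k − 1 = 33 − 3 − 1 = 29.
t* = t_{0.025, 29} = 2.04523.
Margin = t* × SE = 2.04523 × 1.1725 = 2.39803.
CI: -1.9897 ± 2.39803 → (-4.388, 0.408).

(-4.388, 0.408)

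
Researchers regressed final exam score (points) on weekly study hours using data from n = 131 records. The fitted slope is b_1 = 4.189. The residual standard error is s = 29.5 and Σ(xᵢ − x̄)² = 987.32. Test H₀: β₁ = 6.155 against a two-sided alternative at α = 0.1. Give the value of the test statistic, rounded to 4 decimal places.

SE(b_1) = s/√Sₓₓ = 29.5/√987.32 = 0.938843.
t = (4.189 − 6.155) / 0.938843 = -2.0941.
df = n − 2 = 129.
Two-sided p ≈ 0.0382, which is < 0.1, so reject H₀.
There is evidence that the true slope on weekly study hours differs from 6.155 points per unit.

t = -2.0941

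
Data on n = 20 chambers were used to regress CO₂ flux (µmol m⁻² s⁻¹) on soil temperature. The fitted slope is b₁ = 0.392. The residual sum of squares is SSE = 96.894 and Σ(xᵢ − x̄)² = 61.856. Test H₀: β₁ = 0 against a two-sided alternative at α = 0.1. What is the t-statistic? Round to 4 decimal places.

t = 1.3288

MSE = SSE/(n − 2) = 96.894/18 = 5.383.
SE(b₁) = √(MSE/Sₓₓ) = √(5.383/61.856) = 0.294999.
t = 0.392 / 0.294999 = 1.3288.
df = n − 2 = 18.
Two-sided p ≈ 0.2005, which is ≥ 0.1, so fail to reject H₀.
The data do not give significant evidence of an association between soil temperature and CO₂ flux.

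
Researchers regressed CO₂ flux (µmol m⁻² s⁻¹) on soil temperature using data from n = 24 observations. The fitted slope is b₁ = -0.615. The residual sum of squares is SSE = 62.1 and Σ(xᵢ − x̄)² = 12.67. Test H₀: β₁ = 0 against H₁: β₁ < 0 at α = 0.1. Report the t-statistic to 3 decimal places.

t = -1.303

MSE = SSE/(n − 2) = 62.1/22 = 2.82273.
SE(b₁) = √(MSE/Sₓₓ) = √(2.82273/12.67) = 0.472005.
t = -0.615 / 0.472005 = -1.303.
df = n − 2 = 22.
One-sided p ≈ 0.1030, which is ≥ 0.1, so fail to reject H₀.
The data do not give significant evidence that the true slope on soil temperature is negative.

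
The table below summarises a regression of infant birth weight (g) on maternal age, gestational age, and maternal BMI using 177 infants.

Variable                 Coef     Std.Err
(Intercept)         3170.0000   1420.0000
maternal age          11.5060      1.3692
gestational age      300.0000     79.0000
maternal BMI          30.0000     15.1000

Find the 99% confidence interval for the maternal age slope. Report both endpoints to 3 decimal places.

(7.940, 15.072)

Read off: b = 11.5060, SE = 1.3692 for maternal age.
df = n − k − 1 = 177 − 3 − 1 = 173.
t* = t_{0.005, 173} = 2.604546.
Margin = t* × SE = 2.604546 × 1.3692 = 3.56614.
CI: 11.5060 ± 3.56614 → (7.940, 15.072).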